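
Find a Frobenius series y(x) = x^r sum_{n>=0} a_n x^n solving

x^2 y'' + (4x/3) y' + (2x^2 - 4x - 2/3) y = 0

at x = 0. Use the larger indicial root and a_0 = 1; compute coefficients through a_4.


Write in Frobenius form y'' + (p(x)/x) y' + (q(x)/x^2) y = 0:
  p(x) = 4/3,  q(x) = 2x^2 - 4x - 2/3.
Indicial equation: r(r-1) + (4/3) r + (-2/3) = 0 -> roots r_1 = 2/3, r_2 = -1.
Take r = r_1 = 2/3. Let y(x) = x^r sum_{n>=0} a_n x^n with a_0 = 1.
Substitute y = x^r sum a_n x^n and match x^{r+n}. The recurrence is
  D(n) a_n - 4 a_{n-1} + 2 a_{n-2} = 0,  where D(n) = (r+n)(r+n-1) + (4/3)(r+n) + (-2/3).
  a_n = [4 a_{n-1} - 2 a_{n-2}] / D(n).
Since the indicial polynomial factors as (r - r_1)(r - r_2), D(n) = (r_1 + n - r_1)(r_1 + n - r_2) = n(n + 5/3).
Evaluating step by step (a_0 = 1):
  n = 1: D(1) = 1(1 + 5/3) = 8/3; numerator = 4(1) = 4; a_1 = (4)/(8/3) = 3/2
  n = 2: D(2) = 2(2 + 5/3) = 22/3; numerator = 4(3/2) - 2(1) = 4; a_2 = (4)/(22/3) = 6/11
  n = 3: D(3) = 3(3 + 5/3) = 14; numerator = 4(6/11) - 2(3/2) = -9/11; a_3 = (-9/11)/(14) = -9/154
  n = 4: D(4) = 4(4 + 5/3) = 68/3; numerator = 4(-9/154) - 2(6/11) = -102/77; a_4 = (-102/77)/(68/3) = -9/154

r = 2/3; a_0 = 1; a_1 = 3/2; a_2 = 6/11; a_3 = -9/154; a_4 = -9/154


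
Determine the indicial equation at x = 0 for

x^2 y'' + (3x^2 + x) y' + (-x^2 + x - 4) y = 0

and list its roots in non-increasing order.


Divide by x^2 to reach normal form y'' + P_1(x) y' + P_2(x) y = 0 with P_1(x) = 3 + 1/x and P_2(x) = -1 + 1/x - 4/x^2.
x = 0 is a singular point because the y'-coefficient 3 + 1/x has a pole at x = 0 and the y-coefficient -1 + 1/x - 4/x^2 has a pole at x = 0.
It is a regular singular point because x P_1(x) = p(x) = 3x + 1 and x^2 P_2(x) = q(x) = -x^2 + x - 4 are polynomials, hence analytic at x = 0.
p(0) = 1,  q(0) = -4.
Indicial equation: r(r-1) + p(0) r + q(0) = 0, i.e. r^2 + (p(0) - 1) r + q(0) = 0, i.e. r^2 - 4 = 0.
Discriminant: (0)^2 - 4(-4) = 16, so r = (0 ± 4)/2.
Solving: r_1 = 2, r_2 = -2.

indicial: r^2 - 4 = 0; roots r_1 = 2, r_2 = -2


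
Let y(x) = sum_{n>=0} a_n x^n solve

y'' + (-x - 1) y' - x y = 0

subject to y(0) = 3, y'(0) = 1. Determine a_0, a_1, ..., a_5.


Ansatz: y(x) = sum_{n>=0} a_n x^n, so y'(x) = sum_{n>=1} n a_n x^(n-1) and y''(x) = sum_{n>=2} n(n-1) a_n x^(n-2).
Substitute into P(x) y'' + Q(x) y' + R(x) y = 0 with P(x) = 1, Q(x) = -x - 1, R(x) = -x, and match powers of x.
Initial conditions: a_0 = 3, a_1 = 1.
Setting the coefficient of each power of x to zero and solving order by order (substituting the coefficients already found):
  x^0: 2 a_2 - a_1 = 0  ->  2 a_2 = a_1 = 1  ->  a_2 = 1/2
  x^1: 6 a_3 - 2 a_2 - a_1 - a_0 = 0  ->  6 a_3 = 2 a_2 + a_1 + a_0 = 5  ->  a_3 = 5/6
  x^2: 12 a_4 - 3 a_3 - 2 a_2 - a_1 = 0  ->  12 a_4 = 3 a_3 + 2 a_2 + a_1 = 9/2  ->  a_4 = 3/8
  x^3: 20 a_5 - 4 a_4 - 3 a_3 - a_2 = 0  ->  20 a_5 = 4 a_4 + 3 a_3 + a_2 = 9/2  ->  a_5 = 9/40
Truncated series: y(x) = 3 + x + (1/2) x^2 + (5/6) x^3 + (3/8) x^4 + (9/40) x^5 + O(x^6).

a_0 = 3; a_1 = 1; a_2 = 1/2; a_3 = 5/6; a_4 = 3/8; a_5 = 9/40


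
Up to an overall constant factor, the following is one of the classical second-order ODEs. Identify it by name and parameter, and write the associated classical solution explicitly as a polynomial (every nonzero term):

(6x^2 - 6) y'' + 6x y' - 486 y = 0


All three coefficients share the factor -6; dividing through by -6 gives  (1 - x^2) y'' - x y' + 81 y = 0.
This matches the Chebyshev equation (1 - x^2) y'' - x y' + n^2 y = 0 (note the -x y' term, not -2x y') with n^2 = 81, so n = 9; the polynomial solution is T_9(x).
With y = sum_k a_k x^k, matching x^k gives (k+2)(k+1) a_{k+2} = (k^2 - n^2) a_k = (k - 9)(k + 9) a_k. The right side vanishes at k = 9, so the series with the parity of 9 terminates at degree 9.
Standard normalization: leading coefficient of T_n is 2^(n-1), so a_9 = 2^8 = 256. Work downward with a_k = (k+1)(k+2) a_{k+2} / ((k - 9)(k + 9)):
  a_7 = (8)(9)(256) / ((7 - 9)(7 + 9)) = 18432/(-32) = -576
  a_5 = (6)(7)(-576) / ((5 - 9)(5 + 9)) = -24192/(-56) = 432
  a_3 = (4)(5)(432) / ((3 - 9)(3 + 9)) = 8640/(-72) = -120
  a_1 = (2)(3)(-120) / ((1 - 9)(1 + 9)) = -720/(-80) = 9
Hence T_9(x) = 256 x^9 - 576 x^7 + 432 x^5 - 120 x^3 + 9 x.

T_9(x); series = 256 x^9 - 576 x^7 + 432 x^5 - 120 x^3 + 9 x


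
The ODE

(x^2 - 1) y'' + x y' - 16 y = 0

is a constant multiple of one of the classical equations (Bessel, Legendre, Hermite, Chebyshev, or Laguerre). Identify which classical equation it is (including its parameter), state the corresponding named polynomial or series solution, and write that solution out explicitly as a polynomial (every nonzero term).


All three coefficients share the factor -1; dividing through by -1 gives  (1 - x^2) y'' - x y' + 16 y = 0.
This matches the Chebyshev equation (1 - x^2) y'' - x y' + n^2 y = 0 (note the -x y' term, not -2x y') with n^2 = 16, so n = 4; the polynomial solution is T_4(x).
With y = sum_k a_k x^k, matching x^k gives (k+2)(k+1) a_{k+2} = (k^2 - n^2) a_k = (k - 4)(k + 4) a_k. The right side vanishes at k = 4, so the series with the parity of 4 terminates at degree 4.
Standard normalization: leading coefficient of T_n is 2^(n-1), so a_4 = 2^3 = 8. Work downward with a_k = (k+1)(k+2) a_{k+2} / ((k - 4)(k + 4)):
  a_2 = (3)(4)(8) / ((2 - 4)(2 + 4)) = 96/(-12) = -8
  a_0 = (1)(2)(-8) / ((0 - 4)(0 + 4)) = -16/(-16) = 1
Hence T_4(x) = 8 x^4 - 8 x^2 + 1.

T_4(x); series = 8 x^4 - 8 x^2 + 1


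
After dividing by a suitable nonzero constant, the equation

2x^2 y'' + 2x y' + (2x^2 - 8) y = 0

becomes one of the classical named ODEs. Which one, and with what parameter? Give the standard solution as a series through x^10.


All three coefficients share the factor 2; dividing through by 2 gives  x^2 y'' + x y' + (x^2 - 4) y = 0.
This matches the Bessel equation x^2 y'' + x y' + (x^2 - nu^2) y = 0 with nu^2 = 4, so nu = 2; the solution bounded at x = 0 is J_2(x).
Frobenius at x = 0: indicial roots ±nu; for r = nu the recurrence k(k + 2nu) c_k = -c_{k-2} gives the standard series J_nu(x) = sum_{k>=0} (-1)^k / (k! (k+nu)!) (x/2)^(2k+nu). Evaluate the first 5 terms:
  k = 0: (-1)^0 / (0! * 2! * 2^2) x^2 = 1/(1*2*4) x^2 = (1/8) x^2
  k = 1: (-1)^1 / (1! * 3! * 2^4) x^4 = -1/(1*6*16) x^4 = (-1/96) x^4
  k = 2: (-1)^2 / (2! * 4! * 2^6) x^6 = 1/(2*24*64) x^6 = (1/3072) x^6
  k = 3: (-1)^3 / (3! * 5! * 2^8) x^8 = -1/(6*120*256) x^8 = (-1/184320) x^8
  k = 4: (-1)^4 / (4! * 6! * 2^10) x^10 = 1/(24*720*1024) x^10 = (1/17694720) x^10
Hence J_2(x) = x^10/17694720 - x^8/184320 + x^6/3072 - x^4/96 + x^2/8 + ....

J_2(x); series = x^10/17694720 - x^8/184320 + x^6/3072 - x^4/96 + x^2/8


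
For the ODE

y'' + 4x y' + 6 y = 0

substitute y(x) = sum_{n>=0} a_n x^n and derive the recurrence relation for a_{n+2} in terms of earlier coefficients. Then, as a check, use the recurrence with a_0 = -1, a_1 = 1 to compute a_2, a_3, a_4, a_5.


Substitute y = sum_n a_n x^n.
y''(x) has coefficient (n+2)(n+1) a_{n+2} at x^n;
4 x y'(x) has coefficient 4 n a_n at x^n (shift);
6 y(x) has coefficient 6 a_n at x^n.
Matching x^n: (n+2)(n+1) a_{n+2} + (4n + 6) a_n = 0.
Thus a_{n+2} = (-4n - 6) / ((n+1)(n+2)) * a_n.

Check with a_0 = -1, a_1 = 1 (apply the recurrence for n = 0, 1, 2, 3): a_0 = -1, a_1 = 1, a_2 = 3, a_3 = -5/3, a_4 = -7/2, a_5 = 3/2.

a_(n+2) = (-4n - 6) / ((n+1)(n+2)) * a_n; check: a_0 = -1, a_1 = 1, a_2 = 3, a_3 = -5/3, a_4 = -7/2, a_5 = 3/2


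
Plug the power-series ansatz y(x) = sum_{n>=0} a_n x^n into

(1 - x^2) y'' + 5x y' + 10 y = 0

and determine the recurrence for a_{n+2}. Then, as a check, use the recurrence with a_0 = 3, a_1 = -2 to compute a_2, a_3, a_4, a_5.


Substitute y = sum_n a_n x^n.
(1 - 1 x^2) y'' contributes (n+2)(n+1) a_{n+2} - n(n-1) a_n at x^n.
5 x y'(x) contributes 5 n a_n at x^n.
10 y(x) contributes 10 a_n at x^n.
Matching x^n: (n+2)(n+1) a_{n+2} + (-n(n-1) + 5 n + 10) a_n = 0.
Thus a_{n+2} = (n(n-1) - 5 n - 10) / ((n+1)(n+2)) * a_n.

Check with a_0 = 3, a_1 = -2 (apply the recurrence for n = 0, 1, 2, 3): a_0 = 3, a_1 = -2, a_2 = -15, a_3 = 5, a_4 = 45/2, a_5 = -19/4.

a_(n+2) = (n(n-1) - 5 n - 10) / ((n+1)(n+2)) * a_n; check: a_0 = 3, a_1 = -2, a_2 = -15, a_3 = 5, a_4 = 45/2, a_5 = -19/4


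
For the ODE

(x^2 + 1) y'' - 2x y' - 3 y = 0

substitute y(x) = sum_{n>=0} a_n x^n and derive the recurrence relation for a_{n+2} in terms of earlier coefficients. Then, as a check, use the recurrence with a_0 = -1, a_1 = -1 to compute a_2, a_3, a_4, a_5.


Substitute y = sum_n a_n x^n.
(1 + 1 x^2) y'' contributes (n+2)(n+1) a_{n+2} + n(n-1) a_n at x^n.
-2 x y'(x) contributes -2 n a_n at x^n.
-3 y(x) contributes -3 a_n at x^n.
Matching x^n: (n+2)(n+1) a_{n+2} + (n(n-1) - 2 n - 3) a_n = 0.
Thus a_{n+2} = (-n(n-1) + 2 n + 3) / ((n+1)(n+2)) * a_n.

Check with a_0 = -1, a_1 = -1 (apply the recurrence for n = 0, 1, 2, 3): a_0 = -1, a_1 = -1, a_2 = -3/2, a_3 = -5/6, a_4 = -5/8, a_5 = -1/8.

a_(n+2) = (-n(n-1) + 2 n + 3) / ((n+1)(n+2)) * a_n; check: a_0 = -1, a_1 = -1, a_2 = -3/2, a_3 = -5/6, a_4 = -5/8, a_5 = -1/8


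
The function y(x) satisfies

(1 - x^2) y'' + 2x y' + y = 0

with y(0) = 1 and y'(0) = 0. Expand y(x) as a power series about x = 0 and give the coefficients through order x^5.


Ansatz: y(x) = sum_{n>=0} a_n x^n, so y'(x) = sum_{n>=1} n a_n x^(n-1) and y''(x) = sum_{n>=2} n(n-1) a_n x^(n-2).
Substitute into P(x) y'' + Q(x) y' + R(x) y = 0 with P(x) = 1 - x^2, Q(x) = 2x, R(x) = 1, and match powers of x.
Initial conditions: a_0 = 1, a_1 = 0.
Setting the coefficient of each power of x to zero and solving order by order (substituting the coefficients already found):
  x^0: 2 a_2 + a_0 = 0  ->  2 a_2 = -a_0 = -1  ->  a_2 = -1/2
  x^1: 6 a_3 + 3 a_1 = 0  ->  6 a_3 = -3 a_1 = 0  ->  a_3 = 0
  x^2: 12 a_4 + 3 a_2 = 0  ->  12 a_4 = -3 a_2 = 3/2  ->  a_4 = 1/8
  x^3: 20 a_5 + a_3 = 0  ->  20 a_5 = -a_3 = 0  ->  a_5 = 0
Truncated series: y(x) = 1 - (1/2) x^2 + (1/8) x^4 + O(x^6).

a_0 = 1; a_1 = 0; a_2 = -1/2; a_3 = 0; a_4 = 1/8; a_5 = 0


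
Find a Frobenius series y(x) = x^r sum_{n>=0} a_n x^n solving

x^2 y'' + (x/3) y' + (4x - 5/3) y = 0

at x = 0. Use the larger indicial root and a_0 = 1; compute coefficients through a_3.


Write in Frobenius form y'' + (p(x)/x) y' + (q(x)/x^2) y = 0:
  p(x) = 1/3,  q(x) = 4x - 5/3.
Indicial equation: r(r-1) + (1/3) r + (-5/3) = 0 -> roots r_1 = 5/3, r_2 = -1.
Take r = r_1 = 5/3. Let y(x) = x^r sum_{n>=0} a_n x^n with a_0 = 1.
Substitute y = x^r sum a_n x^n and match x^{r+n}. The recurrence is
  D(n) a_n + 4 a_{n-1} = 0,  where D(n) = (r+n)(r+n-1) + (1/3)(r+n) + (-5/3).
  a_n = -4 / D(n) * a_{n-1}.
Since the indicial polynomial factors as (r - r_1)(r - r_2), D(n) = (r_1 + n - r_1)(r_1 + n - r_2) = n(n + 8/3).
Evaluating step by step (a_0 = 1):
  n = 1: D(1) = 1(1 + 8/3) = 11/3; numerator = -4(1) = -4; a_1 = (-4)/(11/3) = -12/11
  n = 2: D(2) = 2(2 + 8/3) = 28/3; numerator = -4(-12/11) = 48/11; a_2 = (48/11)/(28/3) = 36/77
  n = 3: D(3) = 3(3 + 8/3) = 17; numerator = -4(36/77) = -144/77; a_3 = (-144/77)/(17) = -144/1309

r = 5/3; a_0 = 1; a_1 = -12/11; a_2 = 36/77; a_3 = -144/1309


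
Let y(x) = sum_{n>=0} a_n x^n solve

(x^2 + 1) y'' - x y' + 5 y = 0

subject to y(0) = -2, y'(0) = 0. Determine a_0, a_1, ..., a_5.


Ansatz: y(x) = sum_{n>=0} a_n x^n, so y'(x) = sum_{n>=1} n a_n x^(n-1) and y''(x) = sum_{n>=2} n(n-1) a_n x^(n-2).
Substitute into P(x) y'' + Q(x) y' + R(x) y = 0 with P(x) = x^2 + 1, Q(x) = -x, R(x) = 5, and match powers of x.
Initial conditions: a_0 = -2, a_1 = 0.
Setting the coefficient of each power of x to zero and solving order by order (substituting the coefficients already found):
  x^0: 2 a_2 + 5 a_0 = 0  ->  2 a_2 = -5 a_0 = 10  ->  a_2 = 5
  x^1: 6 a_3 + 4 a_1 = 0  ->  6 a_3 = -4 a_1 = 0  ->  a_3 = 0
  x^2: 12 a_4 + 5 a_2 = 0  ->  12 a_4 = -5 a_2 = -25  ->  a_4 = -25/12
  x^3: 20 a_5 + 8 a_3 = 0  ->  20 a_5 = -8 a_3 = 0  ->  a_5 = 0
Truncated series: y(x) = -2 + 5 x^2 - (25/12) x^4 + O(x^6).

a_0 = -2; a_1 = 0; a_2 = 5; a_3 = 0; a_4 = -25/12; a_5 = 0


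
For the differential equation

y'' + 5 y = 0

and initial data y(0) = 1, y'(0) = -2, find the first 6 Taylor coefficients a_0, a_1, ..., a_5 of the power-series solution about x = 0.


Ansatz: y(x) = sum_{n>=0} a_n x^n, so y'(x) = sum_{n>=1} n a_n x^(n-1) and y''(x) = sum_{n>=2} n(n-1) a_n x^(n-2).
Substitute into P(x) y'' + Q(x) y' + R(x) y = 0 with P(x) = 1, Q(x) = 0, R(x) = 5, and match powers of x.
Initial conditions: a_0 = 1, a_1 = -2.
Setting the coefficient of each power of x to zero and solving order by order (substituting the coefficients already found):
  x^0: 2 a_2 + 5 a_0 = 0  ->  2 a_2 = -5 a_0 = -5  ->  a_2 = -5/2
  x^1: 6 a_3 + 5 a_1 = 0  ->  6 a_3 = -5 a_1 = 10  ->  a_3 = 5/3
  x^2: 12 a_4 + 5 a_2 = 0  ->  12 a_4 = -5 a_2 = 25/2  ->  a_4 = 25/24
  x^3: 20 a_5 + 5 a_3 = 0  ->  20 a_5 = -5 a_3 = -25/3  ->  a_5 = -5/12
Truncated series: y(x) = 1 - 2 x - (5/2) x^2 + (5/3) x^3 + (25/24) x^4 - (5/12) x^5 + O(x^6).

a_0 = 1; a_1 = -2; a_2 = -5/2; a_3 = 5/3; a_4 = 25/24; a_5 = -5/12


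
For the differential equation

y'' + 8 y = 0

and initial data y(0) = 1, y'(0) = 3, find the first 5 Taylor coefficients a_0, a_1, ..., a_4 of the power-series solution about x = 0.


Ansatz: y(x) = sum_{n>=0} a_n x^n, so y'(x) = sum_{n>=1} n a_n x^(n-1) and y''(x) = sum_{n>=2} n(n-1) a_n x^(n-2).
Substitute into P(x) y'' + Q(x) y' + R(x) y = 0 with P(x) = 1, Q(x) = 0, R(x) = 8, and match powers of x.
Initial conditions: a_0 = 1, a_1 = 3.
Setting the coefficient of each power of x to zero and solving order by order (substituting the coefficients already found):
  x^0: 2 a_2 + 8 a_0 = 0  ->  2 a_2 = -8 a_0 = -8  ->  a_2 = -4
  x^1: 6 a_3 + 8 a_1 = 0  ->  6 a_3 = -8 a_1 = -24  ->  a_3 = -4
  x^2: 12 a_4 + 8 a_2 = 0  ->  12 a_4 = -8 a_2 = 32  ->  a_4 = 8/3
Truncated series: y(x) = 1 + 3 x - 4 x^2 - 4 x^3 + (8/3) x^4 + O(x^5).

a_0 = 1; a_1 = 3; a_2 = -4; a_3 = -4; a_4 = 8/3


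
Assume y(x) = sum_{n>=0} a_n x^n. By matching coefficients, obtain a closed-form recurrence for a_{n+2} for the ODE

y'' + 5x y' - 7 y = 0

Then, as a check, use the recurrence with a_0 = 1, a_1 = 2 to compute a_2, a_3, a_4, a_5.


Substitute y = sum_n a_n x^n.
y''(x) has coefficient (n+2)(n+1) a_{n+2} at x^n;
5 x y'(x) has coefficient 5 n a_n at x^n (shift);
-7 y(x) has coefficient -7 a_n at x^n.
Matching x^n: (n+2)(n+1) a_{n+2} + (5n - 7) a_n = 0.
Thus a_{n+2} = (-5n + 7) / ((n+1)(n+2)) * a_n.

Check with a_0 = 1, a_1 = 2 (apply the recurrence for n = 0, 1, 2, 3): a_0 = 1, a_1 = 2, a_2 = 7/2, a_3 = 2/3, a_4 = -7/8, a_5 = -4/15.

a_(n+2) = (-5n + 7) / ((n+1)(n+2)) * a_n; check: a_0 = 1, a_1 = 2, a_2 = 7/2, a_3 = 2/3, a_4 = -7/8, a_5 = -4/15


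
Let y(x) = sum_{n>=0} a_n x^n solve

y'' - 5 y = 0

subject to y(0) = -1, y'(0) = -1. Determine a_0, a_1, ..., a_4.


Ansatz: y(x) = sum_{n>=0} a_n x^n, so y'(x) = sum_{n>=1} n a_n x^(n-1) and y''(x) = sum_{n>=2} n(n-1) a_n x^(n-2).
Substitute into P(x) y'' + Q(x) y' + R(x) y = 0 with P(x) = 1, Q(x) = 0, R(x) = -5, and match powers of x.
Initial conditions: a_0 = -1, a_1 = -1.
Setting the coefficient of each power of x to zero and solving order by order (substituting the coefficients already found):
  x^0: 2 a_2 - 5 a_0 = 0  ->  2 a_2 = 5 a_0 = -5  ->  a_2 = -5/2
  x^1: 6 a_3 - 5 a_1 = 0  ->  6 a_3 = 5 a_1 = -5  ->  a_3 = -5/6
  x^2: 12 a_4 - 5 a_2 = 0  ->  12 a_4 = 5 a_2 = -25/2  ->  a_4 = -25/24
Truncated series: y(x) = -1 - x - (5/2) x^2 - (5/6) x^3 - (25/24) x^4 + O(x^5).

a_0 = -1; a_1 = -1; a_2 = -5/2; a_3 = -5/6; a_4 = -25/24


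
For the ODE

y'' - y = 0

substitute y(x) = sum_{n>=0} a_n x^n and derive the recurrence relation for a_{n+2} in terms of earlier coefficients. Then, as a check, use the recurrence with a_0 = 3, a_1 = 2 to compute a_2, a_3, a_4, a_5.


Substitute y = sum_n a_n x^n into y'' + (const) y = 0.
y''(x) = sum_{n>=0} (n+2)(n+1) a_{n+2} x^n.
The ODE becomes sum_n [(n+2)(n+1) a_{n+2} - 1 a_n] x^n = 0.
Setting each coefficient to zero gives the recurrence:
  (n+2)(n+1) a_{n+2} - 1 a_n = 0,
  a_{n+2} = 1 / ((n+1)(n+2)) a_n.

Check with a_0 = 3, a_1 = 2 (apply the recurrence for n = 0, 1, 2, 3): a_0 = 3, a_1 = 2, a_2 = 3/2, a_3 = 1/3, a_4 = 1/8, a_5 = 1/60.

a_{n+2} = 1/((n+1)(n+2)) * a_n; check: a_0 = 3, a_1 = 2, a_2 = 3/2, a_3 = 1/3, a_4 = 1/8, a_5 = 1/60


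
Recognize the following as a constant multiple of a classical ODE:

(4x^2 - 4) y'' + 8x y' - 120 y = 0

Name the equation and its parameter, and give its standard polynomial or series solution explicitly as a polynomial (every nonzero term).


All three coefficients share the factor -4; dividing through by -4 gives  (1 - x^2) y'' - 2x y' + 30 y = 0.
This matches the Legendre equation (1 - x^2) y'' - 2x y' + n(n+1) y = 0 (note the -2x y' term) with n(n+1) = 30, so n = 5; the polynomial solution is P_5(x).
With y = sum_k a_k x^k, matching x^k gives (k+2)(k+1) a_{k+2} = [k(k+1) - n(n+1)] a_k = (k - 5)(k + 6) a_k. The right side vanishes at k = 5, so the series with the parity of 5 terminates at degree 5.
Standard normalization (P_n(1) = 1): leading coefficient (2n)!/(2^n (n!)^2) = 3628800/(32*14400) = 63/8, so a_5 = 63/8. Work downward with a_k = (k+1)(k+2) a_{k+2} / ((k - 5)(k + 6)):
  a_3 = (4)(5)(63/8) / ((3 - 5)(3 + 6)) = (315/2)/(-18) = -35/4
  a_1 = (2)(3)(-35/4) / ((1 - 5)(1 + 6)) = (-105/2)/(-28) = 15/8
Hence P_5(x) = 63 x^5/8 - 35 x^3/4 + 15 x/8.

P_5(x); series = 63 x^5/8 - 35 x^3/4 + 15 x/8


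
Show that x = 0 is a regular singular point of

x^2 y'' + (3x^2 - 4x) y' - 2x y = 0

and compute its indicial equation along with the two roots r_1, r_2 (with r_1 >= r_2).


Divide by x^2 to reach normal form y'' + P_1(x) y' + P_2(x) y = 0 with P_1(x) = 3 - 4/x and P_2(x) = -2/x.
x = 0 is a singular point because the y'-coefficient 3 - 4/x has a pole at x = 0 and the y-coefficient -2/x has a pole at x = 0.
It is a regular singular point because x P_1(x) = p(x) = 3x - 4 and x^2 P_2(x) = q(x) = -2x are polynomials, hence analytic at x = 0.
p(0) = -4,  q(0) = 0.
Indicial equation: r(r-1) + p(0) r + q(0) = 0, i.e. r^2 + (p(0) - 1) r + q(0) = 0, i.e. r^2 - 5 r = 0.
Discriminant: (-5)^2 - 4(0) = 25, so r = (5 ± 5)/2.
Solving: r_1 = 5, r_2 = 0.

indicial: r^2 - 5 r = 0; roots r_1 = 5, r_2 = 0


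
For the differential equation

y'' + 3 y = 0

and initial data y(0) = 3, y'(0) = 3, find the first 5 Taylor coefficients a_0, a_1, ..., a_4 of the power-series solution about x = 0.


Ansatz: y(x) = sum_{n>=0} a_n x^n, so y'(x) = sum_{n>=1} n a_n x^(n-1) and y''(x) = sum_{n>=2} n(n-1) a_n x^(n-2).
Substitute into P(x) y'' + Q(x) y' + R(x) y = 0 with P(x) = 1, Q(x) = 0, R(x) = 3, and match powers of x.
Initial conditions: a_0 = 3, a_1 = 3.
Setting the coefficient of each power of x to zero and solving order by order (substituting the coefficients already found):
  x^0: 2 a_2 + 3 a_0 = 0  ->  2 a_2 = -3 a_0 = -9  ->  a_2 = -9/2
  x^1: 6 a_3 + 3 a_1 = 0  ->  6 a_3 = -3 a_1 = -9  ->  a_3 = -3/2
  x^2: 12 a_4 + 3 a_2 = 0  ->  12 a_4 = -3 a_2 = 27/2  ->  a_4 = 9/8
Truncated series: y(x) = 3 + 3 x - (9/2) x^2 - (3/2) x^3 + (9/8) x^4 + O(x^5).

a_0 = 3; a_1 = 3; a_2 = -9/2; a_3 = -3/2; a_4 = 9/8


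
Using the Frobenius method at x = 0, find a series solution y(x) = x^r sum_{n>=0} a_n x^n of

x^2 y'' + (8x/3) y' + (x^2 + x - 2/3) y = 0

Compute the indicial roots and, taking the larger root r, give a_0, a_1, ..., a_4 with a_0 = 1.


Write in Frobenius form y'' + (p(x)/x) y' + (q(x)/x^2) y = 0:
  p(x) = 8/3,  q(x) = x^2 + x - 2/3.
Indicial equation: r(r-1) + (8/3) r + (-2/3) = 0 -> roots r_1 = 1/3, r_2 = -2.
Take r = r_1 = 1/3. Let y(x) = x^r sum_{n>=0} a_n x^n with a_0 = 1.
Substitute y = x^r sum a_n x^n and match x^{r+n}. The recurrence is
  D(n) a_n + 1 a_{n-1} + 1 a_{n-2} = 0,  where D(n) = (r+n)(r+n-1) + (8/3)(r+n) + (-2/3).
  a_n = [-1 a_{n-1} - 1 a_{n-2}] / D(n).
Since the indicial polynomial factors as (r - r_1)(r - r_2), D(n) = (r_1 + n - r_1)(r_1 + n - r_2) = n(n + 7/3).
Evaluating step by step (a_0 = 1):
  n = 1: D(1) = 1(1 + 7/3) = 10/3; numerator = -1(1) = -1; a_1 = (-1)/(10/3) = -3/10
  n = 2: D(2) = 2(2 + 7/3) = 26/3; numerator = -1(-3/10) - 1(1) = -7/10; a_2 = (-7/10)/(26/3) = -21/260
  n = 3: D(3) = 3(3 + 7/3) = 16; numerator = -1(-21/260) - 1(-3/10) = 99/260; a_3 = (99/260)/(16) = 99/4160
  n = 4: D(4) = 4(4 + 7/3) = 76/3; numerator = -1(99/4160) - 1(-21/260) = 237/4160; a_4 = (237/4160)/(76/3) = 711/316160

r = 1/3; a_0 = 1; a_1 = -3/10; a_2 = -21/260; a_3 = 99/4160; a_4 = 711/316160


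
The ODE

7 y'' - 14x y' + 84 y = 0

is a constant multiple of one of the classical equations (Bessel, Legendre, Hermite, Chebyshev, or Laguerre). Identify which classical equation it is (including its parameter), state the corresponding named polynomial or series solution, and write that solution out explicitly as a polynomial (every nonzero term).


All three coefficients share the factor 7; dividing through by 7 gives  y'' - 2x y' + 12 y = 0.
This matches the Hermite equation y'' - 2x y' + 2n y = 0 with 2n = 12, so n = 6; the polynomial solution is H_6(x).
With y = sum_k a_k x^k, matching x^k gives (k+2)(k+1) a_{k+2} = 2(k - n) a_k = 2(k - 6) a_k. The right side vanishes at k = 6, so the series with the parity of 6 terminates at degree 6.
Standard normalization: leading coefficient of H_n is 2^n, so a_6 = 2^6 = 64. Work downward with a_k = (k+1)(k+2) a_{k+2} / (2(k - n)):
  a_4 = (5)(6)(64) / (2(4 - 6)) = 1920/(-4) = -480
  a_2 = (3)(4)(-480) / (2(2 - 6)) = -5760/(-8) = 720
  a_0 = (1)(2)(720) / (2(0 - 6)) = 1440/(-12) = -120
Hence H_6(x) = 64 x^6 - 480 x^4 + 720 x^2 - 120.

H_6(x); series = 64 x^6 - 480 x^4 + 720 x^2 - 120


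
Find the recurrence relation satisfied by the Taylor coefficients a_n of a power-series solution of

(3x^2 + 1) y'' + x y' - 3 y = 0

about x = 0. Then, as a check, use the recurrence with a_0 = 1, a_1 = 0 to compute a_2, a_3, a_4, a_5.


Substitute y = sum_n a_n x^n.
(1 + 3 x^2) y'' contributes (n+2)(n+1) a_{n+2} + 3 n(n-1) a_n at x^n.
x y'(x) contributes n a_n at x^n.
-3 y(x) contributes -3 a_n at x^n.
Matching x^n: (n+2)(n+1) a_{n+2} + (3 n(n-1) + n - 3) a_n = 0.
Thus a_{n+2} = (-3 n(n-1) - n + 3) / ((n+1)(n+2)) * a_n.

Check with a_0 = 1, a_1 = 0 (apply the recurrence for n = 0, 1, 2, 3): a_0 = 1, a_1 = 0, a_2 = 3/2, a_3 = 0, a_4 = -5/8, a_5 = 0.

a_(n+2) = (-3 n(n-1) - n + 3) / ((n+1)(n+2)) * a_n; check: a_0 = 1, a_1 = 0, a_2 = 3/2, a_3 = 0, a_4 = -5/8, a_5 = 0


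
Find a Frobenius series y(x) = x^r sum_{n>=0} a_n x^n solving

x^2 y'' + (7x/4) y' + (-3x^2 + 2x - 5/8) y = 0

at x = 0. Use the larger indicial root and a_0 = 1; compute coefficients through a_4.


Write in Frobenius form y'' + (p(x)/x) y' + (q(x)/x^2) y = 0:
  p(x) = 7/4,  q(x) = -3x^2 + 2x - 5/8.
Indicial equation: r(r-1) + (7/4) r + (-5/8) = 0 -> roots r_1 = 1/2, r_2 = -5/4.
Take r = r_1 = 1/2. Let y(x) = x^r sum_{n>=0} a_n x^n with a_0 = 1.
Substitute y = x^r sum a_n x^n and match x^{r+n}. The recurrence is
  D(n) a_n + 2 a_{n-1} - 3 a_{n-2} = 0,  where D(n) = (r+n)(r+n-1) + (7/4)(r+n) + (-5/8).
  a_n = [-2 a_{n-1} + 3 a_{n-2}] / D(n).
Since the indicial polynomial factors as (r - r_1)(r - r_2), D(n) = (r_1 + n - r_1)(r_1 + n - r_2) = n(n + 7/4).
Evaluating step by step (a_0 = 1):
  n = 1: D(1) = 1(1 + 7/4) = 11/4; numerator = -2(1) = -2; a_1 = (-2)/(11/4) = -8/11
  n = 2: D(2) = 2(2 + 7/4) = 15/2; numerator = -2(-8/11) + 3(1) = 49/11; a_2 = (49/11)/(15/2) = 98/165
  n = 3: D(3) = 3(3 + 7/4) = 57/4; numerator = -2(98/165) + 3(-8/11) = -556/165; a_3 = (-556/165)/(57/4) = -2224/9405
  n = 4: D(4) = 4(4 + 7/4) = 23; numerator = -2(-2224/9405) + 3(98/165) = 21206/9405; a_4 = (21206/9405)/(23) = 922/9405

r = 1/2; a_0 = 1; a_1 = -8/11; a_2 = 98/165; a_3 = -2224/9405; a_4 = 922/9405


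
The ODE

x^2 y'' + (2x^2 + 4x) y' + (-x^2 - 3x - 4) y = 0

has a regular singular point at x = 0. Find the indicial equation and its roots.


Divide by x^2 to reach normal form y'' + P_1(x) y' + P_2(x) y = 0 with P_1(x) = 2 + 4/x and P_2(x) = -1 - 3/x - 4/x^2.
x = 0 is a singular point because the y'-coefficient 2 + 4/x has a pole at x = 0 and the y-coefficient -1 - 3/x - 4/x^2 has a pole at x = 0.
It is a regular singular point because x P_1(x) = p(x) = 2x + 4 and x^2 P_2(x) = q(x) = -x^2 - 3x - 4 are polynomials, hence analytic at x = 0.
p(0) = 4,  q(0) = -4.
Indicial equation: r(r-1) + p(0) r + q(0) = 0, i.e. r^2 + (p(0) - 1) r + q(0) = 0, i.e. r^2 + 3 r - 4 = 0.
Discriminant: (3)^2 - 4(-4) = 25, so r = (-3 ± 5)/2.
Solving: r_1 = 1, r_2 = -4.

indicial: r^2 + 3 r - 4 = 0; roots r_1 = 1, r_2 = -4


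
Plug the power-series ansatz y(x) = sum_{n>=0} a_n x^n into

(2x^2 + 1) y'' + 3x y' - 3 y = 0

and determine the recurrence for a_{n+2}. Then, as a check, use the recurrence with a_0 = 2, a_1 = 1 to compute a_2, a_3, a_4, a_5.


Substitute y = sum_n a_n x^n.
(1 + 2 x^2) y'' contributes (n+2)(n+1) a_{n+2} + 2 n(n-1) a_n at x^n.
3 x y'(x) contributes 3 n a_n at x^n.
-3 y(x) contributes -3 a_n at x^n.
Matching x^n: (n+2)(n+1) a_{n+2} + (2 n(n-1) + 3 n - 3) a_n = 0.
Thus a_{n+2} = (-2 n(n-1) - 3 n + 3) / ((n+1)(n+2)) * a_n.

Check with a_0 = 2, a_1 = 1 (apply the recurrence for n = 0, 1, 2, 3): a_0 = 2, a_1 = 1, a_2 = 3, a_3 = 0, a_4 = -7/4, a_5 = 0.

a_(n+2) = (-2 n(n-1) - 3 n + 3) / ((n+1)(n+2)) * a_n; check: a_0 = 2, a_1 = 1, a_2 = 3, a_3 = 0, a_4 = -7/4, a_5 = 0


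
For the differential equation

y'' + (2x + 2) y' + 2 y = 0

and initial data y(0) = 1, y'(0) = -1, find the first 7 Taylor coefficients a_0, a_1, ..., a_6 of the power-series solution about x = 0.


Ansatz: y(x) = sum_{n>=0} a_n x^n, so y'(x) = sum_{n>=1} n a_n x^(n-1) and y''(x) = sum_{n>=2} n(n-1) a_n x^(n-2).
Substitute into P(x) y'' + Q(x) y' + R(x) y = 0 with P(x) = 1, Q(x) = 2x + 2, R(x) = 2, and match powers of x.
Initial conditions: a_0 = 1, a_1 = -1.
Setting the coefficient of each power of x to zero and solving order by order (substituting the coefficients already found):
  x^0: 2 a_2 + 2 a_1 + 2 a_0 = 0  ->  2 a_2 = -2 a_1 - 2 a_0 = 0  ->  a_2 = 0
  x^1: 6 a_3 + 4 a_2 + 4 a_1 = 0  ->  6 a_3 = -4 a_2 - 4 a_1 = 4  ->  a_3 = 2/3
  x^2: 12 a_4 + 6 a_3 + 6 a_2 = 0  ->  12 a_4 = -6 a_3 - 6 a_2 = -4  ->  a_4 = -1/3
  x^3: 20 a_5 + 8 a_4 + 8 a_3 = 0  ->  20 a_5 = -8 a_4 - 8 a_3 = -8/3  ->  a_5 = -2/15
  x^4: 30 a_6 + 10 a_5 + 10 a_4 = 0  ->  30 a_6 = -10 a_5 - 10 a_4 = 14/3  ->  a_6 = 7/45
Truncated series: y(x) = 1 - x + (2/3) x^3 - (1/3) x^4 - (2/15) x^5 + (7/45) x^6 + O(x^7).

a_0 = 1; a_1 = -1; a_2 = 0; a_3 = 2/3; a_4 = -1/3; a_5 = -2/15; a_6 = 7/45


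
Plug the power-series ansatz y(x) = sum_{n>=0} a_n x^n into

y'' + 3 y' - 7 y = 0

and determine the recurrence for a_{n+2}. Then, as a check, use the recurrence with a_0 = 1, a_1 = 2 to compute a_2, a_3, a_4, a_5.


Substitute y = sum_n a_n x^n.
y''(x) has coefficient (n+2)(n+1) a_{n+2} at x^n;
3 y'(x) has coefficient 3 (n+1) a_{n+1} at x^n;
-7 y(x) has coefficient -7 a_n at x^n.
Matching x^n: (n+2)(n+1) a_{n+2} + 3 (n+1) a_{n+1} - 7 a_n = 0.
Thus a_{n+2} = [-3 (n+1) a_{n+1} + 7 a_n] / ((n+1)(n+2)).

Check with a_0 = 1, a_1 = 2 (apply the recurrence for n = 0, 1, 2, 3): a_0 = 1, a_1 = 2, a_2 = 1/2, a_3 = 11/6, a_4 = -13/12, a_5 = 31/24.

a_(n+2) = [-3 (n+1) a_(n+1) + 7 a_n] / ((n+1)(n+2)); check: a_0 = 1, a_1 = 2, a_2 = 1/2, a_3 = 11/6, a_4 = -13/12, a_5 = 31/24


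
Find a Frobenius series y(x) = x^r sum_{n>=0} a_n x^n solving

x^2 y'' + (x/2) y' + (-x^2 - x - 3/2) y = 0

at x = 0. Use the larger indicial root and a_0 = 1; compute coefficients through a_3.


Write in Frobenius form y'' + (p(x)/x) y' + (q(x)/x^2) y = 0:
  p(x) = 1/2,  q(x) = -x^2 - x - 3/2.
Indicial equation: r(r-1) + (1/2) r + (-3/2) = 0 -> roots r_1 = 3/2, r_2 = -1.
Take r = r_1 = 3/2. Let y(x) = x^r sum_{n>=0} a_n x^n with a_0 = 1.
Substitute y = x^r sum a_n x^n and match x^{r+n}. The recurrence is
  D(n) a_n - 1 a_{n-1} - 1 a_{n-2} = 0,  where D(n) = (r+n)(r+n-1) + (1/2)(r+n) + (-3/2).
  a_n = [1 a_{n-1} + 1 a_{n-2}] / D(n).
Since the indicial polynomial factors as (r - r_1)(r - r_2), D(n) = (r_1 + n - r_1)(r_1 + n - r_2) = n(n + 5/2).
Evaluating step by step (a_0 = 1):
  n = 1: D(1) = 1(1 + 5/2) = 7/2; numerator = 1(1) = 1; a_1 = (1)/(7/2) = 2/7
  n = 2: D(2) = 2(2 + 5/2) = 9; numerator = 1(2/7) + 1(1) = 9/7; a_2 = (9/7)/(9) = 1/7
  n = 3: D(3) = 3(3 + 5/2) = 33/2; numerator = 1(1/7) + 1(2/7) = 3/7; a_3 = (3/7)/(33/2) = 2/77

r = 3/2; a_0 = 1; a_1 = 2/7; a_2 = 1/7; a_3 = 2/77


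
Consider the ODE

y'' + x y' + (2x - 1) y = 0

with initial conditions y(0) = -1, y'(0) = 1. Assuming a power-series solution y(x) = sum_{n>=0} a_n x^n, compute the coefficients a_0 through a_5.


Ansatz: y(x) = sum_{n>=0} a_n x^n, so y'(x) = sum_{n>=1} n a_n x^(n-1) and y''(x) = sum_{n>=2} n(n-1) a_n x^(n-2).
Substitute into P(x) y'' + Q(x) y' + R(x) y = 0 with P(x) = 1, Q(x) = x, R(x) = 2x - 1, and match powers of x.
Initial conditions: a_0 = -1, a_1 = 1.
Setting the coefficient of each power of x to zero and solving order by order (substituting the coefficients already found):
  x^0: 2 a_2 - a_0 = 0  ->  2 a_2 = a_0 = -1  ->  a_2 = -1/2
  x^1: 6 a_3 + 2 a_0 = 0  ->  6 a_3 = -2 a_0 = 2  ->  a_3 = 1/3
  x^2: 12 a_4 + a_2 + 2 a_1 = 0  ->  12 a_4 = -a_2 - 2 a_1 = -3/2  ->  a_4 = -1/8
  x^3: 20 a_5 + 2 a_3 + 2 a_2 = 0  ->  20 a_5 = -2 a_3 - 2 a_2 = 1/3  ->  a_5 = 1/60
Truncated series: y(x) = -1 + x - (1/2) x^2 + (1/3) x^3 - (1/8) x^4 + (1/60) x^5 + O(x^6).

a_0 = -1; a_1 = 1; a_2 = -1/2; a_3 = 1/3; a_4 = -1/8; a_5 = 1/60


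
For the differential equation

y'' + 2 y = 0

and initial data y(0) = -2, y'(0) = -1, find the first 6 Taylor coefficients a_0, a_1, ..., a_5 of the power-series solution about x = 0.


Ansatz: y(x) = sum_{n>=0} a_n x^n, so y'(x) = sum_{n>=1} n a_n x^(n-1) and y''(x) = sum_{n>=2} n(n-1) a_n x^(n-2).
Substitute into P(x) y'' + Q(x) y' + R(x) y = 0 with P(x) = 1, Q(x) = 0, R(x) = 2, and match powers of x.
Initial conditions: a_0 = -2, a_1 = -1.
Setting the coefficient of each power of x to zero and solving order by order (substituting the coefficients already found):
  x^0: 2 a_2 + 2 a_0 = 0  ->  2 a_2 = -2 a_0 = 4  ->  a_2 = 2
  x^1: 6 a_3 + 2 a_1 = 0  ->  6 a_3 = -2 a_1 = 2  ->  a_3 = 1/3
  x^2: 12 a_4 + 2 a_2 = 0  ->  12 a_4 = -2 a_2 = -4  ->  a_4 = -1/3
  x^3: 20 a_5 + 2 a_3 = 0  ->  20 a_5 = -2 a_3 = -2/3  ->  a_5 = -1/30
Truncated series: y(x) = -2 - x + 2 x^2 + (1/3) x^3 - (1/3) x^4 - (1/30) x^5 + O(x^6).

a_0 = -2; a_1 = -1; a_2 = 2; a_3 = 1/3; a_4 = -1/3; a_5 = -1/30


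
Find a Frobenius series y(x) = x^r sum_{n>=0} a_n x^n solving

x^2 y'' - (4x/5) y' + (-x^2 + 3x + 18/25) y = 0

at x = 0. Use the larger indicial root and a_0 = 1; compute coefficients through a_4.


Write in Frobenius form y'' + (p(x)/x) y' + (q(x)/x^2) y = 0:
  p(x) = -4/5,  q(x) = -x^2 + 3x + 18/25.
Indicial equation: r(r-1) + (-4/5) r + (18/25) = 0 -> roots r_1 = 6/5, r_2 = 3/5.
Take r = r_1 = 6/5. Let y(x) = x^r sum_{n>=0} a_n x^n with a_0 = 1.
Substitute y = x^r sum a_n x^n and match x^{r+n}. The recurrence is
  D(n) a_n + 3 a_{n-1} - 1 a_{n-2} = 0,  where D(n) = (r+n)(r+n-1) + (-4/5)(r+n) + (18/25).
  a_n = [-3 a_{n-1} + 1 a_{n-2}] / D(n).
Since the indicial polynomial factors as (r - r_1)(r - r_2), D(n) = (r_1 + n - r_1)(r_1 + n - r_2) = n(n + 3/5).
Evaluating step by step (a_0 = 1):
  n = 1: D(1) = 1(1 + 3/5) = 8/5; numerator = -3(1) = -3; a_1 = (-3)/(8/5) = -15/8
  n = 2: D(2) = 2(2 + 3/5) = 26/5; numerator = -3(-15/8) + 1(1) = 53/8; a_2 = (53/8)/(26/5) = 265/208
  n = 3: D(3) = 3(3 + 3/5) = 54/5; numerator = -3(265/208) + 1(-15/8) = -1185/208; a_3 = (-1185/208)/(54/5) = -1975/3744
  n = 4: D(4) = 4(4 + 3/5) = 92/5; numerator = -3(-1975/3744) + 1(265/208) = 3565/1248; a_4 = (3565/1248)/(92/5) = 775/4992

r = 6/5; a_0 = 1; a_1 = -15/8; a_2 = 265/208; a_3 = -1975/3744; a_4 = 775/4992


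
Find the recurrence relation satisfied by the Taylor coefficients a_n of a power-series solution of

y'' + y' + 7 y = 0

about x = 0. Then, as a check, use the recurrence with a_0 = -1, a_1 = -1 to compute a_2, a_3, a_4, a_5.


Substitute y = sum_n a_n x^n.
y''(x) has coefficient (n+2)(n+1) a_{n+2} at x^n;
y'(x) has coefficient (n+1) a_{n+1} at x^n;
7 y(x) has coefficient 7 a_n at x^n.
Matching x^n: (n+2)(n+1) a_{n+2} + (n+1) a_{n+1} + 7 a_n = 0.
Thus a_{n+2} = [-(n+1) a_{n+1} - 7 a_n] / ((n+1)(n+2)).

Check with a_0 = -1, a_1 = -1 (apply the recurrence for n = 0, 1, 2, 3): a_0 = -1, a_1 = -1, a_2 = 4, a_3 = -1/6, a_4 = -55/24, a_5 = 31/60.

a_(n+2) = [-(n+1) a_(n+1) - 7 a_n] / ((n+1)(n+2)); check: a_0 = -1, a_1 = -1, a_2 = 4, a_3 = -1/6, a_4 = -55/24, a_5 = 31/60


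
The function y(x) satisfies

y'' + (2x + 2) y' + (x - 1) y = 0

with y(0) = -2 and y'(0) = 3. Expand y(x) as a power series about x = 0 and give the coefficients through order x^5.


Ansatz: y(x) = sum_{n>=0} a_n x^n, so y'(x) = sum_{n>=1} n a_n x^(n-1) and y''(x) = sum_{n>=2} n(n-1) a_n x^(n-2).
Substitute into P(x) y'' + Q(x) y' + R(x) y = 0 with P(x) = 1, Q(x) = 2x + 2, R(x) = x - 1, and match powers of x.
Initial conditions: a_0 = -2, a_1 = 3.
Setting the coefficient of each power of x to zero and solving order by order (substituting the coefficients already found):
  x^0: 2 a_2 + 2 a_1 - a_0 = 0  ->  2 a_2 = -2 a_1 + a_0 = -8  ->  a_2 = -4
  x^1: 6 a_3 + 4 a_2 + a_1 + a_0 = 0  ->  6 a_3 = -4 a_2 - a_1 - a_0 = 15  ->  a_3 = 5/2
  x^2: 12 a_4 + 6 a_3 + 3 a_2 + a_1 = 0  ->  12 a_4 = -6 a_3 - 3 a_2 - a_1 = -6  ->  a_4 = -1/2
  x^3: 20 a_5 + 8 a_4 + 5 a_3 + a_2 = 0  ->  20 a_5 = -8 a_4 - 5 a_3 - a_2 = -9/2  ->  a_5 = -9/40
Truncated series: y(x) = -2 + 3 x - 4 x^2 + (5/2) x^3 - (1/2) x^4 - (9/40) x^5 + O(x^6).

a_0 = -2; a_1 = 3; a_2 = -4; a_3 = 5/2; a_4 = -1/2; a_5 = -9/40


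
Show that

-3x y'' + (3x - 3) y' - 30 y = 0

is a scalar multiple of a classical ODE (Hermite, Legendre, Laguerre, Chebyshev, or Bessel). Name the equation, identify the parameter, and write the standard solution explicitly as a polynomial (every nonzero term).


All three coefficients share the factor -3; dividing through by -3 gives  x y'' + (1 - x) y' + 10 y = 0.
This matches the Laguerre equation x y'' + (1 - x) y' + n y = 0 with n = 10; the polynomial solution is L_10(x).
With y = sum_k a_k x^k, matching x^k gives (k+1)k a_{k+1} + (k+1) a_{k+1} - k a_k + n a_k = 0, i.e. (k+1)^2 a_{k+1} = (k - n) a_k = (k - 10) a_k. The right side vanishes at k = 10, so the series terminates at degree 10.
Standard normalization L_n(0) = 1 gives a_0 = 1. Work upward with a_{k+1} = (k - 10) a_k / (k+1)^2:
  a_1 = (0 - 10)(1) / 1^2 = -10/1 = -10
  a_2 = (1 - 10)(-10) / 2^2 = 90/4 = 45/2
  a_3 = (2 - 10)(45/2) / 3^2 = -180/9 = -20
  a_4 = (3 - 10)(-20) / 4^2 = 140/16 = 35/4
  a_5 = (4 - 10)(35/4) / 5^2 = (-105/2)/25 = -21/10
  a_6 = (5 - 10)(-21/10) / 6^2 = (21/2)/36 = 7/24
  a_7 = (6 - 10)(7/24) / 7^2 = (-7/6)/49 = -1/42
  a_8 = (7 - 10)(-1/42) / 8^2 = (1/14)/64 = 1/896
  a_9 = (8 - 10)(1/896) / 9^2 = (-1/448)/81 = -1/36288
  a_10 = (9 - 10)(-1/36288) / 10^2 = (1/36288)/100 = 1/3628800
Hence L_10(x) = x^10/3628800 - x^9/36288 + x^8/896 - x^7/42 + 7 x^6/24 - 21 x^5/10 + 35 x^4/4 - 20 x^3 + 45 x^2/2 - 10 x + 1.

L_10(x); series = x^10/3628800 - x^9/36288 + x^8/896 - x^7/42 + 7 x^6/24 - 21 x^5/10 + 35 x^4/4 - 20 x^3 + 45 x^2/2 - 10 x + 1


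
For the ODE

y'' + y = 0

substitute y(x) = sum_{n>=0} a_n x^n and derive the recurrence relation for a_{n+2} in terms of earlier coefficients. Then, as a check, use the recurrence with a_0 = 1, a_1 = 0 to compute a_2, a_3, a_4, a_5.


Substitute y = sum_n a_n x^n into y'' + (const) y = 0.
y''(x) = sum_{n>=0} (n+2)(n+1) a_{n+2} x^n.
The ODE becomes sum_n [(n+2)(n+1) a_{n+2} + 1 a_n] x^n = 0.
Setting each coefficient to zero gives the recurrence:
  (n+2)(n+1) a_{n+2} + 1 a_n = 0,
  a_{n+2} = -1 / ((n+1)(n+2)) a_n.

Check with a_0 = 1, a_1 = 0 (apply the recurrence for n = 0, 1, 2, 3): a_0 = 1, a_1 = 0, a_2 = -1/2, a_3 = 0, a_4 = 1/24, a_5 = 0.

a_{n+2} = -1/((n+1)(n+2)) * a_n; check: a_0 = 1, a_1 = 0, a_2 = -1/2, a_3 = 0, a_4 = 1/24, a_5 = 0


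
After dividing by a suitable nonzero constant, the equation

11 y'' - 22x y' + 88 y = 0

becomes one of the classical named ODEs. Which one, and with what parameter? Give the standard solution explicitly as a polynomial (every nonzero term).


All three coefficients share the factor 11; dividing through by 11 gives  y'' - 2x y' + 8 y = 0.
This matches the Hermite equation y'' - 2x y' + 2n y = 0 with 2n = 8, so n = 4; the polynomial solution is H_4(x).
With y = sum_k a_k x^k, matching x^k gives (k+2)(k+1) a_{k+2} = 2(k - n) a_k = 2(k - 4) a_k. The right side vanishes at k = 4, so the series with the parity of 4 terminates at degree 4.
Standard normalization: leading coefficient of H_n is 2^n, so a_4 = 2^4 = 16. Work downward with a_k = (k+1)(k+2) a_{k+2} / (2(k - n)):
  a_2 = (3)(4)(16) / (2(2 - 4)) = 192/(-4) = -48
  a_0 = (1)(2)(-48) / (2(0 - 4)) = -96/(-8) = 12
Hence H_4(x) = 16 x^4 - 48 x^2 + 12.

H_4(x); series = 16 x^4 - 48 x^2 + 12


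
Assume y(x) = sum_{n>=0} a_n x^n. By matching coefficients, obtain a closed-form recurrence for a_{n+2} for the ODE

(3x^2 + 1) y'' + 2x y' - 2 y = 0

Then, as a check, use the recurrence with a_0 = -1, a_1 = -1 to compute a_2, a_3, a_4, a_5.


Substitute y = sum_n a_n x^n.
(1 + 3 x^2) y'' contributes (n+2)(n+1) a_{n+2} + 3 n(n-1) a_n at x^n.
2 x y'(x) contributes 2 n a_n at x^n.
-2 y(x) contributes -2 a_n at x^n.
Matching x^n: (n+2)(n+1) a_{n+2} + (3 n(n-1) + 2 n - 2) a_n = 0.
Thus a_{n+2} = (-3 n(n-1) - 2 n + 2) / ((n+1)(n+2)) * a_n.

Check with a_0 = -1, a_1 = -1 (apply the recurrence for n = 0, 1, 2, 3): a_0 = -1, a_1 = -1, a_2 = -1, a_3 = 0, a_4 = 2/3, a_5 = 0.

a_(n+2) = (-3 n(n-1) - 2 n + 2) / ((n+1)(n+2)) * a_n; check: a_0 = -1, a_1 = -1, a_2 = -1, a_3 = 0, a_4 = 2/3, a_5 = 0


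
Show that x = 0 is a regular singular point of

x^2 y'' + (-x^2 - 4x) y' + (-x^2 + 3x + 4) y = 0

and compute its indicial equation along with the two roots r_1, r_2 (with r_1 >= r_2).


Divide by x^2 to reach normal form y'' + P_1(x) y' + P_2(x) y = 0 with P_1(x) = -1 - 4/x and P_2(x) = -1 + 3/x + 4/x^2.
x = 0 is a singular point because the y'-coefficient -1 - 4/x has a pole at x = 0 and the y-coefficient -1 + 3/x + 4/x^2 has a pole at x = 0.
It is a regular singular point because x P_1(x) = p(x) = -x - 4 and x^2 P_2(x) = q(x) = -x^2 + 3x + 4 are polynomials, hence analytic at x = 0.
p(0) = -4,  q(0) = 4.
Indicial equation: r(r-1) + p(0) r + q(0) = 0, i.e. r^2 + (p(0) - 1) r + q(0) = 0, i.e. r^2 - 5 r + 4 = 0.
Discriminant: (-5)^2 - 4(4) = 9, so r = (5 ± 3)/2.
Solving: r_1 = 4, r_2 = 1.

indicial: r^2 - 5 r + 4 = 0; roots r_1 = 4, r_2 = 1


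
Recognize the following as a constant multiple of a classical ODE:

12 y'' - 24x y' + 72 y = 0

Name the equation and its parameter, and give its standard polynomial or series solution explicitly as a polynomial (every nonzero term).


All three coefficients share the factor 12; dividing through by 12 gives  y'' - 2x y' + 6 y = 0.
This matches the Hermite equation y'' - 2x y' + 2n y = 0 with 2n = 6, so n = 3; the polynomial solution is H_3(x).
With y = sum_k a_k x^k, matching x^k gives (k+2)(k+1) a_{k+2} = 2(k - n) a_k = 2(k - 3) a_k. The right side vanishes at k = 3, so the series with the parity of 3 terminates at degree 3.
Standard normalization: leading coefficient of H_n is 2^n, so a_3 = 2^3 = 8. Work downward with a_k = (k+1)(k+2) a_{k+2} / (2(k - n)):
  a_1 = (2)(3)(8) / (2(1 - 3)) = 48/(-4) = -12
Hence H_3(x) = 8 x^3 - 12 x.

H_3(x); series = 8 x^3 - 12 x


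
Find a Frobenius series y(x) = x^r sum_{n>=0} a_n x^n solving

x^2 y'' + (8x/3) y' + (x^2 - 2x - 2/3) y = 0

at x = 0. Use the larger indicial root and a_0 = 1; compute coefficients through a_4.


Write in Frobenius form y'' + (p(x)/x) y' + (q(x)/x^2) y = 0:
  p(x) = 8/3,  q(x) = x^2 - 2x - 2/3.
Indicial equation: r(r-1) + (8/3) r + (-2/3) = 0 -> roots r_1 = 1/3, r_2 = -2.
Take r = r_1 = 1/3. Let y(x) = x^r sum_{n>=0} a_n x^n with a_0 = 1.
Substitute y = x^r sum a_n x^n and match x^{r+n}. The recurrence is
  D(n) a_n - 2 a_{n-1} + 1 a_{n-2} = 0,  where D(n) = (r+n)(r+n-1) + (8/3)(r+n) + (-2/3).
  a_n = [2 a_{n-1} - 1 a_{n-2}] / D(n).
Since the indicial polynomial factors as (r - r_1)(r - r_2), D(n) = (r_1 + n - r_1)(r_1 + n - r_2) = n(n + 7/3).
Evaluating step by step (a_0 = 1):
  n = 1: D(1) = 1(1 + 7/3) = 10/3; numerator = 2(1) = 2; a_1 = (2)/(10/3) = 3/5
  n = 2: D(2) = 2(2 + 7/3) = 26/3; numerator = 2(3/5) - 1(1) = 1/5; a_2 = (1/5)/(26/3) = 3/130
  n = 3: D(3) = 3(3 + 7/3) = 16; numerator = 2(3/130) - 1(3/5) = -36/65; a_3 = (-36/65)/(16) = -9/260
  n = 4: D(4) = 4(4 + 7/3) = 76/3; numerator = 2(-9/260) - 1(3/130) = -6/65; a_4 = (-6/65)/(76/3) = -9/2470

r = 1/3; a_0 = 1; a_1 = 3/5; a_2 = 3/130; a_3 = -9/260; a_4 = -9/2470
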